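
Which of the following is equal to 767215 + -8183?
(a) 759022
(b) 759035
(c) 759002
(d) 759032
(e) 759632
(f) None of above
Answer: d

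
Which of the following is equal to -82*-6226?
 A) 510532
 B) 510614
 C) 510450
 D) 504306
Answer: A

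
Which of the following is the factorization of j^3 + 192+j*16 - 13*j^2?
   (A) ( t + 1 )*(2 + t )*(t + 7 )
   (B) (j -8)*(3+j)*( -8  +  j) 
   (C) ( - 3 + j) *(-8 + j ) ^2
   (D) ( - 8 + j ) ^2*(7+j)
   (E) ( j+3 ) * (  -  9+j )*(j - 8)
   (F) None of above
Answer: B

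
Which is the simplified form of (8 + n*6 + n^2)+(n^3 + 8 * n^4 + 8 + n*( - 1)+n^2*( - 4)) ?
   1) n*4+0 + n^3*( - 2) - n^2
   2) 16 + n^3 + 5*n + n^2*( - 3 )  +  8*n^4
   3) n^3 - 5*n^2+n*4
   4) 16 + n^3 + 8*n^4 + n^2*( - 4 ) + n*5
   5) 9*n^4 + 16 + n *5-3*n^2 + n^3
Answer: 2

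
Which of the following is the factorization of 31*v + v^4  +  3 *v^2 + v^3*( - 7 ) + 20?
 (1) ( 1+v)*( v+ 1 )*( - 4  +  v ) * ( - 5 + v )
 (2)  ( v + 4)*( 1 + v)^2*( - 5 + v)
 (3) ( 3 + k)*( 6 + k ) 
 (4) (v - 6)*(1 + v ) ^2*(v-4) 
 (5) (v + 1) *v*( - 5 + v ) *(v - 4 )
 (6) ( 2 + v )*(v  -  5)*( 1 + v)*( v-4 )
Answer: 1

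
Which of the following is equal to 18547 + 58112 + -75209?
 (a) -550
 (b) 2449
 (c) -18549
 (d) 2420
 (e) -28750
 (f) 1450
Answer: f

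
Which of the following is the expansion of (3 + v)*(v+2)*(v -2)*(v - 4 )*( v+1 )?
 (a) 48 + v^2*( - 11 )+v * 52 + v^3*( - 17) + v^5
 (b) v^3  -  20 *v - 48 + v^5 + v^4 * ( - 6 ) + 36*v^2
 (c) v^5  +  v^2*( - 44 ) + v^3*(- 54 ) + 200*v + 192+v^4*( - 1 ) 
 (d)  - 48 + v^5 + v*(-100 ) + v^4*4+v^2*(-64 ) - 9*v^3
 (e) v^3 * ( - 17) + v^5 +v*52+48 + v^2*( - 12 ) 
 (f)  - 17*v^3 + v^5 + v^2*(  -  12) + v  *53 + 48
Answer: e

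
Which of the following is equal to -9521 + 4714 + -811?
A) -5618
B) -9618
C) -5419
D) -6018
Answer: A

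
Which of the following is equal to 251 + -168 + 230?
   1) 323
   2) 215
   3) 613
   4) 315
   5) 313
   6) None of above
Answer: 5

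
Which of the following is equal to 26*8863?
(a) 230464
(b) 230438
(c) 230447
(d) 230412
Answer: b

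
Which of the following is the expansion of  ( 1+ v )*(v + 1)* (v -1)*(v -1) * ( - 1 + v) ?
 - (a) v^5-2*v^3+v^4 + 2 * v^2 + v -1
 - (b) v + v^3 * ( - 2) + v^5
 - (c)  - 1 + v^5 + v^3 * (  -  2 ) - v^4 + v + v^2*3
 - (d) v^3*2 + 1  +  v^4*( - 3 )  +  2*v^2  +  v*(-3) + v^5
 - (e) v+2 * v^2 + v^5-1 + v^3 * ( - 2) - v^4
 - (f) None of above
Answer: e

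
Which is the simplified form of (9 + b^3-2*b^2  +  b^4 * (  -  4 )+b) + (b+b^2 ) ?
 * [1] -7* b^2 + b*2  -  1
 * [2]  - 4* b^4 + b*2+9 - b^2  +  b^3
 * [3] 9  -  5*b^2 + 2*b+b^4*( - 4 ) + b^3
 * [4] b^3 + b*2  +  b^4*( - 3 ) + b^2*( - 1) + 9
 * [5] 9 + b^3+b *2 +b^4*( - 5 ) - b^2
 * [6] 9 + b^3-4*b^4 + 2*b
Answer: 2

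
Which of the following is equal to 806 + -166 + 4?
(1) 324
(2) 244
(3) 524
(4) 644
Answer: 4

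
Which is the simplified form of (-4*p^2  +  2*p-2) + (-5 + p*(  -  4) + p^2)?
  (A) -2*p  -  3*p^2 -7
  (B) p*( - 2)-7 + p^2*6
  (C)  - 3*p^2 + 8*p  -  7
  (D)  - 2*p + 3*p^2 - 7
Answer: A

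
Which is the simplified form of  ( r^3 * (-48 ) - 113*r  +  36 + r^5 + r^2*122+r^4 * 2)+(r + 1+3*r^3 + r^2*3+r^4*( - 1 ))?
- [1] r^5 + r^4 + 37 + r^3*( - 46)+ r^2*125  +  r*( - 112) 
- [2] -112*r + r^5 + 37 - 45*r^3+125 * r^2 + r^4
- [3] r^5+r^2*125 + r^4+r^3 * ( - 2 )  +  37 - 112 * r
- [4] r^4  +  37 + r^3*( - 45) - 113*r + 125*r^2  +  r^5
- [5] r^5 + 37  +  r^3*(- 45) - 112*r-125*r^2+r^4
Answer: 2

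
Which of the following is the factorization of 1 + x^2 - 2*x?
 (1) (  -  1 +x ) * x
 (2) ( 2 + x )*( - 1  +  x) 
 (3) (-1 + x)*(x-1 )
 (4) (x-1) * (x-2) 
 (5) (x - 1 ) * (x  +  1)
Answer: 3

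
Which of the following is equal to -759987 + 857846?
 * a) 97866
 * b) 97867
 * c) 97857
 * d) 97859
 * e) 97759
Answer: d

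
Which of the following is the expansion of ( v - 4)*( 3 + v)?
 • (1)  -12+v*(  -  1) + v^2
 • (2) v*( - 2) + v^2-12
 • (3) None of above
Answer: 1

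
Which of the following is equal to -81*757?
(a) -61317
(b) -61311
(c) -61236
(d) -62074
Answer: a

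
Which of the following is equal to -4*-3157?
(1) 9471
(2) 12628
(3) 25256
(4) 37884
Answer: 2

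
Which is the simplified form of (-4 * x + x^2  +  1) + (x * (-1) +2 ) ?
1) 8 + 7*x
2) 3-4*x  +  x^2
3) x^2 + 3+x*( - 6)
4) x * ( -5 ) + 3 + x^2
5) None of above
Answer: 4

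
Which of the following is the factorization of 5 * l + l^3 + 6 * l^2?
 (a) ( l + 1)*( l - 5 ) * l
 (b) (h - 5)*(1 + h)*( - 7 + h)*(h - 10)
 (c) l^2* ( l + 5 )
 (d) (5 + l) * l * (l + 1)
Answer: d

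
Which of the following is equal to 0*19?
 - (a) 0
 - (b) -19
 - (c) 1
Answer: a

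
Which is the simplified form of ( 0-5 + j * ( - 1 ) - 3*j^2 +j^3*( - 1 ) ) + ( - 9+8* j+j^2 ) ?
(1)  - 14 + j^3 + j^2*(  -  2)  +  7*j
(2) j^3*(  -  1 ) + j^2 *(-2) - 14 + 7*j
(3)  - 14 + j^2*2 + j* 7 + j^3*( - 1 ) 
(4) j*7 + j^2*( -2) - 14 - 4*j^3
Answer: 2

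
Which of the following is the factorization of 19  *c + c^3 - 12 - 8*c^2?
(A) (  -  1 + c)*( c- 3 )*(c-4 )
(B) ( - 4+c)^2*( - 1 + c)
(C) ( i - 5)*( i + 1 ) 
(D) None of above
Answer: A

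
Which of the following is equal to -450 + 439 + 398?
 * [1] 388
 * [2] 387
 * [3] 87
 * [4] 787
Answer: 2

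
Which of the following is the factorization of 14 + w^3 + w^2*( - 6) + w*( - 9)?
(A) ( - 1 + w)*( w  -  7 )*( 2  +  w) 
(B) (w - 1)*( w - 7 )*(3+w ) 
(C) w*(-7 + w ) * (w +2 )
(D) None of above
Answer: A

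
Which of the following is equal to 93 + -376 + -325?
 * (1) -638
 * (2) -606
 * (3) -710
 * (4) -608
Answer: 4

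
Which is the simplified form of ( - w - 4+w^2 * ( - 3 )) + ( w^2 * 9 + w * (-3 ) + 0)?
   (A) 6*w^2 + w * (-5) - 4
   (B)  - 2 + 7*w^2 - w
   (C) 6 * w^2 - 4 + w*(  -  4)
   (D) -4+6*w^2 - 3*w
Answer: C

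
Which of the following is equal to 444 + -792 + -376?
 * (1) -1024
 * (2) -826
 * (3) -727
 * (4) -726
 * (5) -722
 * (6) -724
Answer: 6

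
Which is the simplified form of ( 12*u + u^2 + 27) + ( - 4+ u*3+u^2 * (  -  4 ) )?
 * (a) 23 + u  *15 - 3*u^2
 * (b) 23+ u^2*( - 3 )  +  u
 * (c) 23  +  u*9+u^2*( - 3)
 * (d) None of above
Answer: a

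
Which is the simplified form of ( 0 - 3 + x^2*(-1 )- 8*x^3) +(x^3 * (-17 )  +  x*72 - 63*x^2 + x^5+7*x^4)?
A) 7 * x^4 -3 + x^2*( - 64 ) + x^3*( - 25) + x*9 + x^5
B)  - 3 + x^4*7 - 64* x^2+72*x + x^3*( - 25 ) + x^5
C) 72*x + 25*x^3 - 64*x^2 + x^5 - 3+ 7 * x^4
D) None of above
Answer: B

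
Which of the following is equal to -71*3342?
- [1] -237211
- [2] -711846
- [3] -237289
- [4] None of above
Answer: 4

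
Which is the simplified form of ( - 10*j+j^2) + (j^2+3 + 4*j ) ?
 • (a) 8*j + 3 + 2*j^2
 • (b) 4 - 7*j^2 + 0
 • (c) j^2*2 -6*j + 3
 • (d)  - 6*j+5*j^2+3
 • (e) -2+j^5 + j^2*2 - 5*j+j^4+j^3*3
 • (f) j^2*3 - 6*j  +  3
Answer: c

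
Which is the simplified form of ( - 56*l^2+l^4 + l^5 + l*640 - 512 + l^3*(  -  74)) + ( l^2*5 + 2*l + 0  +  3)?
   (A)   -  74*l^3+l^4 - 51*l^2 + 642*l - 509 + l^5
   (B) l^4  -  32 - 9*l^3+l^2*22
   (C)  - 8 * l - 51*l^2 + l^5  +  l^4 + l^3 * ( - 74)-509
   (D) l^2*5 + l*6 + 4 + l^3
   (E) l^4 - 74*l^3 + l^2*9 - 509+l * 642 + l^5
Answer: A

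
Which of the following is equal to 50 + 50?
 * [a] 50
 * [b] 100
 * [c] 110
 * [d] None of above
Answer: b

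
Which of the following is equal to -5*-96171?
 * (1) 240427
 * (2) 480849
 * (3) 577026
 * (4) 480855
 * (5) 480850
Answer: 4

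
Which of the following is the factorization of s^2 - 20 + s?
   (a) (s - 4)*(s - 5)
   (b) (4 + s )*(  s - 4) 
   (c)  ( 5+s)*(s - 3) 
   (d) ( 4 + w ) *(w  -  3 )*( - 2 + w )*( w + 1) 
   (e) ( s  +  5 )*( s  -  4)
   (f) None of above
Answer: e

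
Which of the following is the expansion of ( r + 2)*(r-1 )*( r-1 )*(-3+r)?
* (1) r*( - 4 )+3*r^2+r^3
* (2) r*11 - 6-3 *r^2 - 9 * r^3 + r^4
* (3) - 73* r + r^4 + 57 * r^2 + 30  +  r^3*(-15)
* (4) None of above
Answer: 4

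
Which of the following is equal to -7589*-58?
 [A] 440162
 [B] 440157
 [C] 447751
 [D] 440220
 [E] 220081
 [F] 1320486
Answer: A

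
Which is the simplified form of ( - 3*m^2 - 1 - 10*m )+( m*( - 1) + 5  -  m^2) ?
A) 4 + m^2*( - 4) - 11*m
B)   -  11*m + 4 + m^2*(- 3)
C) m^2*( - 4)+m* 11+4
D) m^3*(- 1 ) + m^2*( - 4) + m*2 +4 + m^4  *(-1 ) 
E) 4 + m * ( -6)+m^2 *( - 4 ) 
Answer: A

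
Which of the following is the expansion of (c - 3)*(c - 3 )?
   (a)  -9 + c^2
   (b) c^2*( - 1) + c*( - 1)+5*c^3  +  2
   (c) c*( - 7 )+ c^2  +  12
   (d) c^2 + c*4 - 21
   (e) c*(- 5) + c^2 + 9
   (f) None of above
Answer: f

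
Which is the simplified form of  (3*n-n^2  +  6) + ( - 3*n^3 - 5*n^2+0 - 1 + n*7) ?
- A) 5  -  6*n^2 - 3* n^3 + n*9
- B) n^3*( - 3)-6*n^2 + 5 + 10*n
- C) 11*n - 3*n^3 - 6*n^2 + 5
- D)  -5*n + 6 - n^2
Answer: B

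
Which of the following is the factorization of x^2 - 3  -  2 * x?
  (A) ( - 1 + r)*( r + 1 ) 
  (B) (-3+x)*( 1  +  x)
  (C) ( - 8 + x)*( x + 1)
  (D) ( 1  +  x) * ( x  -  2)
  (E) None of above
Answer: B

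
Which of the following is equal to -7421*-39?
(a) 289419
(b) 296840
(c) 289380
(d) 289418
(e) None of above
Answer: a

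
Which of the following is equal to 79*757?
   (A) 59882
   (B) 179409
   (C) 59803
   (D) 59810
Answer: C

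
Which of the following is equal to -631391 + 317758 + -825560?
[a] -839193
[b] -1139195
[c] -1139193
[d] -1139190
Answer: c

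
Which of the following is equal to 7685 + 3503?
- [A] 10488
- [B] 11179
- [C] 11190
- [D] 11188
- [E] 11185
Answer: D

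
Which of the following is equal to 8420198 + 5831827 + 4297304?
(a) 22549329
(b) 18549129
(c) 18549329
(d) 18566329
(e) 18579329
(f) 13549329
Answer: c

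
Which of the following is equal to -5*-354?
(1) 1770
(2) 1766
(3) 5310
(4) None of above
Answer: 1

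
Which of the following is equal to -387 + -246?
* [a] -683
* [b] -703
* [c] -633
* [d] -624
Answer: c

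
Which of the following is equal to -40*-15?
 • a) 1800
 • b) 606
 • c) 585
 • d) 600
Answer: d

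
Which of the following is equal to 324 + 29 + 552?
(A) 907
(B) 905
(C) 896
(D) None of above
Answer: B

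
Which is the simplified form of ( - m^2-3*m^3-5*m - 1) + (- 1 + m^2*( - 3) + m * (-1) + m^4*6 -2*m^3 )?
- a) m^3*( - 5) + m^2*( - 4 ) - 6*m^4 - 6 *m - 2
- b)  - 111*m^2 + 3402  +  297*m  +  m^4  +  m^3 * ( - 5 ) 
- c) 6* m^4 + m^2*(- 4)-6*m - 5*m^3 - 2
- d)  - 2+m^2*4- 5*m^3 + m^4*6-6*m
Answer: c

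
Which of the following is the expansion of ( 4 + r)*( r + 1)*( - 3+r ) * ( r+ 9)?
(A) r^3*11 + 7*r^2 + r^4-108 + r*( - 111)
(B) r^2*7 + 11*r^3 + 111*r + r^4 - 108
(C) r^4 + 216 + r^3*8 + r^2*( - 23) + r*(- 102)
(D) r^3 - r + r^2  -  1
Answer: A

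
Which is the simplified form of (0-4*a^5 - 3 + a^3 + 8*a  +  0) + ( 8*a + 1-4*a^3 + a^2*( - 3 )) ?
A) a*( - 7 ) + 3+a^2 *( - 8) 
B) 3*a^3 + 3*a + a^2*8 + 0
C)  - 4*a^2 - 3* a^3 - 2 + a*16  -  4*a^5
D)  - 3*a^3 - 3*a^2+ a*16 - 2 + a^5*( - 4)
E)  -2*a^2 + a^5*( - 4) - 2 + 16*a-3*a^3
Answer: D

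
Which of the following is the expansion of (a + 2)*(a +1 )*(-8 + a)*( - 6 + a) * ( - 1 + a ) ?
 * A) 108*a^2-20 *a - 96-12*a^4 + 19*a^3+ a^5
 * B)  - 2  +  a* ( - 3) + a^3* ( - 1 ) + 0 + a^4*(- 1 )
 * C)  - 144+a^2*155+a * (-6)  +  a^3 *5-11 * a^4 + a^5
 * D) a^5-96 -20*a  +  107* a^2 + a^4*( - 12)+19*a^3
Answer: A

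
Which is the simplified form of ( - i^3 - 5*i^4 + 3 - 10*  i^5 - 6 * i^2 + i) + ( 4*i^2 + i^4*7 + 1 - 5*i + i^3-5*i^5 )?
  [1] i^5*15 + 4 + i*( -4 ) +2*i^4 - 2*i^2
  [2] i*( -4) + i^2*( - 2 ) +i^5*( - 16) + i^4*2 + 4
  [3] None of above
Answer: 3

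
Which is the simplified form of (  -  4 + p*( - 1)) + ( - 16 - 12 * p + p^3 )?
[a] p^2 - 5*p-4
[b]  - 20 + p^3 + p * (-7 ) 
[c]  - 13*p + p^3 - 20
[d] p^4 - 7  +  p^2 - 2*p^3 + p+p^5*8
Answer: c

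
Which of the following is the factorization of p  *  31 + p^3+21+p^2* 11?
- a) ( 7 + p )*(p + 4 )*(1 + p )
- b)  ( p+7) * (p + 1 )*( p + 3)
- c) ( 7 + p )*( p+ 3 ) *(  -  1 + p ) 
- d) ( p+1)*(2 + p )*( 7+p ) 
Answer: b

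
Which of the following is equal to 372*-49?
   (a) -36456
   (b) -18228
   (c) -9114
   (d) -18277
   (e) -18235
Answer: b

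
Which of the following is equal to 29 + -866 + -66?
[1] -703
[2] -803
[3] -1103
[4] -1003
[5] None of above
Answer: 5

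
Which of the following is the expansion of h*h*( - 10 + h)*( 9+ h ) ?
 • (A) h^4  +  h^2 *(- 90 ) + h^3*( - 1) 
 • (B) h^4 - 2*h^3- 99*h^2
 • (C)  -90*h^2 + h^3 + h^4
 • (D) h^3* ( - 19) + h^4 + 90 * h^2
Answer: A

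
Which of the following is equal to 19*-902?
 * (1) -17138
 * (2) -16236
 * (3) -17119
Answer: 1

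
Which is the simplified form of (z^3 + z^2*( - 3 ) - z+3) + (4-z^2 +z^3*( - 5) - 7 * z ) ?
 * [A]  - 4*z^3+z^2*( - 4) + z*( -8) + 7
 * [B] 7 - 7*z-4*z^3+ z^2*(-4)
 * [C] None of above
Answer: A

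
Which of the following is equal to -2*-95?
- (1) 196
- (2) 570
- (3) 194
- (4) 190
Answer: 4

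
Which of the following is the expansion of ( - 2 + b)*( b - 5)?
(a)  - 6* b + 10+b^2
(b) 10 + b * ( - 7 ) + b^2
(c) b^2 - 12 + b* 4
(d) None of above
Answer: b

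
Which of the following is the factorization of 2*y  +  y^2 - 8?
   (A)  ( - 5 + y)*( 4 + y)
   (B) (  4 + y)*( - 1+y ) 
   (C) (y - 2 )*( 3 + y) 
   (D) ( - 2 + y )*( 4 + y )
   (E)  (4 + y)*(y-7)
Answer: D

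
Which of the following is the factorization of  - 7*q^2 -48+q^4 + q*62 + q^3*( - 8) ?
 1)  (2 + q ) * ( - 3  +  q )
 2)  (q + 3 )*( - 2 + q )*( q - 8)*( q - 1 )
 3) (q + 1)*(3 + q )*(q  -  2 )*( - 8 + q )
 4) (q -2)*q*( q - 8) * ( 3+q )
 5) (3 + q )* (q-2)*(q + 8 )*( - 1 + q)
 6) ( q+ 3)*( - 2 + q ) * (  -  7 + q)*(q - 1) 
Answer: 2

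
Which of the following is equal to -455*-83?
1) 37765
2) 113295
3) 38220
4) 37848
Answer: 1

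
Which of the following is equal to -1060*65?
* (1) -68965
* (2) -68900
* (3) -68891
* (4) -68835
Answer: 2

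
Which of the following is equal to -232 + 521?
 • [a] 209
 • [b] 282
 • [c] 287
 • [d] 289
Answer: d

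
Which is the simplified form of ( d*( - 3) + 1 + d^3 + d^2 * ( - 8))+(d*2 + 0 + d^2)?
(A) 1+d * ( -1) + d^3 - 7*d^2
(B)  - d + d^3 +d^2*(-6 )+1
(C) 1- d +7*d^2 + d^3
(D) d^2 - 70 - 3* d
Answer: A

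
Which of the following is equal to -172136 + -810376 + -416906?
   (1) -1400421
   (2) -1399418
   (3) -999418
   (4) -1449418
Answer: 2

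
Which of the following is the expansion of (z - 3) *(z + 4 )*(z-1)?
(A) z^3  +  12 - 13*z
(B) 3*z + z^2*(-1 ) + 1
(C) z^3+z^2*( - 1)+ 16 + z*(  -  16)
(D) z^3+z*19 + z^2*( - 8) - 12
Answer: A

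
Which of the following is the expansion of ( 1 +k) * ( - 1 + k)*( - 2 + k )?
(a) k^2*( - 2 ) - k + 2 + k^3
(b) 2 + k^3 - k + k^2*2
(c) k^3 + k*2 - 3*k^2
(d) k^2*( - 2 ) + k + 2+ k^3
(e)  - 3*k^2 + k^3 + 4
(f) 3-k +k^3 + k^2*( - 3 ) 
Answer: a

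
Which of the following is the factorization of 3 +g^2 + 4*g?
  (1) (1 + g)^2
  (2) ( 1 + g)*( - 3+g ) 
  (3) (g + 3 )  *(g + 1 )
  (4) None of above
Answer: 3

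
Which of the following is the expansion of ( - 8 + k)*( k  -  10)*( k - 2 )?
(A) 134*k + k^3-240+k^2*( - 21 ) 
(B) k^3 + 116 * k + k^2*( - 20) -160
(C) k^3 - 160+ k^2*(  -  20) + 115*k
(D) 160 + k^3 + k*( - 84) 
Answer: B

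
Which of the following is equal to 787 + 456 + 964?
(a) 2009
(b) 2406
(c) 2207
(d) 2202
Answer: c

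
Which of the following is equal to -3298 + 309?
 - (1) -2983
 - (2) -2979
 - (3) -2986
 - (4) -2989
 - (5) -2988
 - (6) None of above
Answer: 4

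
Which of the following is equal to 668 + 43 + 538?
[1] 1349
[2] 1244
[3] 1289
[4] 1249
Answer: 4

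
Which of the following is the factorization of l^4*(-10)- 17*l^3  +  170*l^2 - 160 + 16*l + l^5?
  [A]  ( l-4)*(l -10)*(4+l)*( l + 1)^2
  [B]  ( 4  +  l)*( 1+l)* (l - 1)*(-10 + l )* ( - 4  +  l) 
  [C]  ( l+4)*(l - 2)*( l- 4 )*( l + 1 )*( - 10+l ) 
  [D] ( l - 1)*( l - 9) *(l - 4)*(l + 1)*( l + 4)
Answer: B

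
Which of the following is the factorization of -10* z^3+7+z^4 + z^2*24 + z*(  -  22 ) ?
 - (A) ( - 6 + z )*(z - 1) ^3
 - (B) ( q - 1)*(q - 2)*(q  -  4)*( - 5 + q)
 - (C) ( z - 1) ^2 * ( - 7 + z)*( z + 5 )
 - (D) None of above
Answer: D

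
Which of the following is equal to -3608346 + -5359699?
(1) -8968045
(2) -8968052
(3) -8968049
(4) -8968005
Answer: 1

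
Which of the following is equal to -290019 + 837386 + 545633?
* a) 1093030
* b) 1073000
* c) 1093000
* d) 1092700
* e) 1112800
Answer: c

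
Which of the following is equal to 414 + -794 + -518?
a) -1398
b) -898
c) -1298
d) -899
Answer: b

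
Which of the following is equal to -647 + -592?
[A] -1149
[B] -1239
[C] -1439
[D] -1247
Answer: B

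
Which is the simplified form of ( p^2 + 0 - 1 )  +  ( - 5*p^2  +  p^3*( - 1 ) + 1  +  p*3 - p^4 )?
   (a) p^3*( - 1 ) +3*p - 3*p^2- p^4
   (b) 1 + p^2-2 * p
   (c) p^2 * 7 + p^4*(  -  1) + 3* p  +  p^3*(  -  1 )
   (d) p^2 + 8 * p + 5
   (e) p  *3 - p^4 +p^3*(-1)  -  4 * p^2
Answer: e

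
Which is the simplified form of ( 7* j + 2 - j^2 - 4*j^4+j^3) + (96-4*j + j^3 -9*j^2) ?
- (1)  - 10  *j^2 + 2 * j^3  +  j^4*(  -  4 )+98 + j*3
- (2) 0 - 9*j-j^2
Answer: 1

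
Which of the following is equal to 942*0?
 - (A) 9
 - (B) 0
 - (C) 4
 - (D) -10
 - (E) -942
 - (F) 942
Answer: B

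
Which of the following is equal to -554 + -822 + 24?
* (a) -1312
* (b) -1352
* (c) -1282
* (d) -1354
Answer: b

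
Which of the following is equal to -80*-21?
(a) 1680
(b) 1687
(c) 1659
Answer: a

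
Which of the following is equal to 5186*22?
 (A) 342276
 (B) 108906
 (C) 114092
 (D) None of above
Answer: C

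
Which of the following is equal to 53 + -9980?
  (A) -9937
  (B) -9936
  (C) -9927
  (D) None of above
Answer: C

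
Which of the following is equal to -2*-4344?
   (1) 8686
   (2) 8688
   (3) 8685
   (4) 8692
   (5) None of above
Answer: 2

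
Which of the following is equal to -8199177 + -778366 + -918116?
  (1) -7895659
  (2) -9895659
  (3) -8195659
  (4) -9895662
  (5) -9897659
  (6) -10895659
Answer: 2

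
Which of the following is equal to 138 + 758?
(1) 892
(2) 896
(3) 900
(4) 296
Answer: 2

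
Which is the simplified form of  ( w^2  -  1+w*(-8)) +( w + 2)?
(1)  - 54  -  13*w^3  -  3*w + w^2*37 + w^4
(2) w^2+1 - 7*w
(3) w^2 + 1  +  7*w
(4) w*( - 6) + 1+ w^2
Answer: 2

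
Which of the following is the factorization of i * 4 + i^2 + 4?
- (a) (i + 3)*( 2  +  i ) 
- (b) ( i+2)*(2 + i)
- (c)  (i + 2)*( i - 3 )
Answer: b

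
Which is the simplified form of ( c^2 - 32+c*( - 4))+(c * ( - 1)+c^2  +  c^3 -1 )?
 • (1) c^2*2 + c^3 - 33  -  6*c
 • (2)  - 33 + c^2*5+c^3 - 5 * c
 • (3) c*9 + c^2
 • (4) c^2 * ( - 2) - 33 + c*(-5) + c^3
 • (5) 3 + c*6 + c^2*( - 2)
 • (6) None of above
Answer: 6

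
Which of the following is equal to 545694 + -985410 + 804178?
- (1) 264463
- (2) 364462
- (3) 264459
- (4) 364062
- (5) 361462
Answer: 2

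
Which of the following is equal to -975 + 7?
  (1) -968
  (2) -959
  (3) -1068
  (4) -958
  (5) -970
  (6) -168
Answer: 1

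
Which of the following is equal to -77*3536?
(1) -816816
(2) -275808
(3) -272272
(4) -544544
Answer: 3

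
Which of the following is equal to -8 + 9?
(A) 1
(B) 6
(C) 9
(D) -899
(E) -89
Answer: A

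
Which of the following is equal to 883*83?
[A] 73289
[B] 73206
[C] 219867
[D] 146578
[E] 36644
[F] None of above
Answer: A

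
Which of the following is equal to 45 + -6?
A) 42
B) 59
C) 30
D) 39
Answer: D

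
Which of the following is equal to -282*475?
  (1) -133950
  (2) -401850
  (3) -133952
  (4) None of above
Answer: 1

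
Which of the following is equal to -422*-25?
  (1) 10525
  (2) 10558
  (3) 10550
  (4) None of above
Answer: 3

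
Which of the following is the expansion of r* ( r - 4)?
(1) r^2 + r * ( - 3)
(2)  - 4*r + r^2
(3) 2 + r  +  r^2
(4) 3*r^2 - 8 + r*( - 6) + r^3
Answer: 2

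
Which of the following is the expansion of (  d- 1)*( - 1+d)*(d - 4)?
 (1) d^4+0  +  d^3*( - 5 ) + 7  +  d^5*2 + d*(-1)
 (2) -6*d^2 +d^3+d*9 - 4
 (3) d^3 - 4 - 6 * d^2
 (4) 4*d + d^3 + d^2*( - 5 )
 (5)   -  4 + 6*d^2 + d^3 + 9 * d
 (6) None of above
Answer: 2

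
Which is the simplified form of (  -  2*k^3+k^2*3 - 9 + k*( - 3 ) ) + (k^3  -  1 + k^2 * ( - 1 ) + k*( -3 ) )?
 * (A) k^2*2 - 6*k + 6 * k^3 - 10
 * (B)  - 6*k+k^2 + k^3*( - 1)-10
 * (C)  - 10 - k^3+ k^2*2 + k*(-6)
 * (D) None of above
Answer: C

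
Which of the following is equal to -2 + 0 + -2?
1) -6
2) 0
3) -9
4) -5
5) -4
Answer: 5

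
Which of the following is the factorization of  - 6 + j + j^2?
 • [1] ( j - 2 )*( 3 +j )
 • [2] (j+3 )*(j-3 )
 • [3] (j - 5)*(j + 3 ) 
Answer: 1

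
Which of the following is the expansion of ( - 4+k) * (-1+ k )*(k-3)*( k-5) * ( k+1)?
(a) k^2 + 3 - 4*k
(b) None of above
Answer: b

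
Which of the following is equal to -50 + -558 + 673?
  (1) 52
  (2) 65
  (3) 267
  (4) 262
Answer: 2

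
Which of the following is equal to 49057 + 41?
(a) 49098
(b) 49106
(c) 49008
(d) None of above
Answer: a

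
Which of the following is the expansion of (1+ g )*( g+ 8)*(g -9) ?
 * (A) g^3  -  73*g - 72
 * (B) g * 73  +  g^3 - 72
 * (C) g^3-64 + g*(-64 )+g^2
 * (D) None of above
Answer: A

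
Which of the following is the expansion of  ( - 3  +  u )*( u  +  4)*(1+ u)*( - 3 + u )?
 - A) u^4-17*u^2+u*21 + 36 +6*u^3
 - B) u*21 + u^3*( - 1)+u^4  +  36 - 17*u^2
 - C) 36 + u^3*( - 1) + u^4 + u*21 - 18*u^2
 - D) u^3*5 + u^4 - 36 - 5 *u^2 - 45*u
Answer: B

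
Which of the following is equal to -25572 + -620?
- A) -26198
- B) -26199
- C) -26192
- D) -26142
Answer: C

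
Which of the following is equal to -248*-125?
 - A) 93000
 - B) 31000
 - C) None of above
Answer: B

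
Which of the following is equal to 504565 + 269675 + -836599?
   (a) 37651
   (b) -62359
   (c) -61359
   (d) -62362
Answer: b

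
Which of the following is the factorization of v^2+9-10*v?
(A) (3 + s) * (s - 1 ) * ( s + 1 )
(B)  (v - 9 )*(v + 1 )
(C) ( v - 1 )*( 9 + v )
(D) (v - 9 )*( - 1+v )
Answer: D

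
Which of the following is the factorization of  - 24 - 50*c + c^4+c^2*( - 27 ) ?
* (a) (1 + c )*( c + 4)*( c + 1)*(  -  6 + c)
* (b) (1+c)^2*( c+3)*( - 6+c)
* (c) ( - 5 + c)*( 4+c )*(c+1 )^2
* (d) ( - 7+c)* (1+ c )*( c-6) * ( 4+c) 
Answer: a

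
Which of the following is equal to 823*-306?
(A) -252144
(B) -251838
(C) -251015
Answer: B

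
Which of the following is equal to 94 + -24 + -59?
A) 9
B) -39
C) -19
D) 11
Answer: D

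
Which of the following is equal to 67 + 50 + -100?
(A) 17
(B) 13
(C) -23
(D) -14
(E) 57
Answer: A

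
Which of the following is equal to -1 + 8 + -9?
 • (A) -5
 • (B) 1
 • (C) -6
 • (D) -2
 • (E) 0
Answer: D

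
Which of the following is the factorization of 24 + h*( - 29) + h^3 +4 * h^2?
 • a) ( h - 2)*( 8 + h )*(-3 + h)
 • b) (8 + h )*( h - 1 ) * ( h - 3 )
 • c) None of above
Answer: b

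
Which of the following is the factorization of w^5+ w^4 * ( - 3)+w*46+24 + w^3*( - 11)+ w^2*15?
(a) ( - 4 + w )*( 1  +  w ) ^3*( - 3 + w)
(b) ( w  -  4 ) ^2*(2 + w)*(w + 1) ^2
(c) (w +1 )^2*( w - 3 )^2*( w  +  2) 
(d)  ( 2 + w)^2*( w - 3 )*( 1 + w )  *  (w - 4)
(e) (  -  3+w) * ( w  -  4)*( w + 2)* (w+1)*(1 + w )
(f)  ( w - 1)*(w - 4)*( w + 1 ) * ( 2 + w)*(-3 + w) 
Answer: e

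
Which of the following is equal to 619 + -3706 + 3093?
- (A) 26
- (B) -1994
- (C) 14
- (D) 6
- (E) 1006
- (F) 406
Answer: D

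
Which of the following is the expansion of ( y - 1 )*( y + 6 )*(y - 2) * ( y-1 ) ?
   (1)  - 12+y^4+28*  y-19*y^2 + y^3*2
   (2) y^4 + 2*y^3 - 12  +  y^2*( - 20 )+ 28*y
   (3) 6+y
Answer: 1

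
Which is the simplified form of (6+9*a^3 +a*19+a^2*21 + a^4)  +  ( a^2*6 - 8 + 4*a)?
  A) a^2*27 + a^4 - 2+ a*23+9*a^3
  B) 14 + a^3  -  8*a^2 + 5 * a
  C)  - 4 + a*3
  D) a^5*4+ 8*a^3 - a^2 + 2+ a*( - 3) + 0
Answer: A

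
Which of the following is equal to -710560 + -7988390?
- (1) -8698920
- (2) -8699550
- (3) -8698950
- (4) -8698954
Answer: 3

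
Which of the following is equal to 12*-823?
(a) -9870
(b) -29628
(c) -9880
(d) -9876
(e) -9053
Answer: d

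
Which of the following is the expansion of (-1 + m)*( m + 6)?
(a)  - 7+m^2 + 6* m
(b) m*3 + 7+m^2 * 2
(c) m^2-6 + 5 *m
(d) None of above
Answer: c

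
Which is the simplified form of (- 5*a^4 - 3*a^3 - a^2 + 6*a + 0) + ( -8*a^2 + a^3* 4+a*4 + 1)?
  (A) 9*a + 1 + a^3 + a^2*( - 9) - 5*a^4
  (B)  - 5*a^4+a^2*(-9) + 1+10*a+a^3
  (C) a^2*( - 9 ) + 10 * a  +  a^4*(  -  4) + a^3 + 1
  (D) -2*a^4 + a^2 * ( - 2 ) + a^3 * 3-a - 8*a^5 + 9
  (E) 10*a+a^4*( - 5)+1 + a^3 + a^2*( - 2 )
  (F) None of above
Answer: B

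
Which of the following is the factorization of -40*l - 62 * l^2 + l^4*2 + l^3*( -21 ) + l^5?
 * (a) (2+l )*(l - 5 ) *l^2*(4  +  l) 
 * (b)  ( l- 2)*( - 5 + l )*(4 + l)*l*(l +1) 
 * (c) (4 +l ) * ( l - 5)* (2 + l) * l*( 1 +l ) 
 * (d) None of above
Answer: c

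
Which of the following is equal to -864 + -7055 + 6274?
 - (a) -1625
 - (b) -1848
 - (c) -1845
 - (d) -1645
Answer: d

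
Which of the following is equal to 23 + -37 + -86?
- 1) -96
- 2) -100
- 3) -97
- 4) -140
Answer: 2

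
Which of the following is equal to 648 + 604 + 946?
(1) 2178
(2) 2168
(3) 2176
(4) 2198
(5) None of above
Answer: 4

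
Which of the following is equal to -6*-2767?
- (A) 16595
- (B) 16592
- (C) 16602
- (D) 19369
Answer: C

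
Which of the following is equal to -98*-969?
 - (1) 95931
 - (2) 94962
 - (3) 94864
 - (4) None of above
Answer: 2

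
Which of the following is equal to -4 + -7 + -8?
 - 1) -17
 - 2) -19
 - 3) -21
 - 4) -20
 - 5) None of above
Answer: 2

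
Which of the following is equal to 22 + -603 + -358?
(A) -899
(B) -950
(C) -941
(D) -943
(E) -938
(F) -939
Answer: F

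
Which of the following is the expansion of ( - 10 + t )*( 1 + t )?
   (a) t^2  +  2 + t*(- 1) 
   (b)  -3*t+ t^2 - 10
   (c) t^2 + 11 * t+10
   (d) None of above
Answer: d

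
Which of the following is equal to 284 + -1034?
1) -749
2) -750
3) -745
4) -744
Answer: 2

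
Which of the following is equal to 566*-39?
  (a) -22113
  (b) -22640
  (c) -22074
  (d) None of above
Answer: c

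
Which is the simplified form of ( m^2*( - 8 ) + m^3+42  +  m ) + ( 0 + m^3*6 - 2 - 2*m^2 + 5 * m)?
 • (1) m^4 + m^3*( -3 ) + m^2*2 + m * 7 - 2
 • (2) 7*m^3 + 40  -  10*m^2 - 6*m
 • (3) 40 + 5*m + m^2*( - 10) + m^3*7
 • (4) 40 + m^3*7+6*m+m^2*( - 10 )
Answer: 4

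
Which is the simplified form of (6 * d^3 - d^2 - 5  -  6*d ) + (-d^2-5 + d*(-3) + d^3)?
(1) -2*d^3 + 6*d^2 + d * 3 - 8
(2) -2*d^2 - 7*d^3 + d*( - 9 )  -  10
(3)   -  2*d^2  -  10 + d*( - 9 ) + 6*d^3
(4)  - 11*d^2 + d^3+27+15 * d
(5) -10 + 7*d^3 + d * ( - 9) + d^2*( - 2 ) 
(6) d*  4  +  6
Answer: 5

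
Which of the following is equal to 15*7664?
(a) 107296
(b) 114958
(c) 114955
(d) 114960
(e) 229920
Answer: d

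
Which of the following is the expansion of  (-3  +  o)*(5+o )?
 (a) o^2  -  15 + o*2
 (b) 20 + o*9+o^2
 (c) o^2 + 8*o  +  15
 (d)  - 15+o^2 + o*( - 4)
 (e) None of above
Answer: a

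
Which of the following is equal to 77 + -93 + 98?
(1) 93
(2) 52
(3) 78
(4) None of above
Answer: 4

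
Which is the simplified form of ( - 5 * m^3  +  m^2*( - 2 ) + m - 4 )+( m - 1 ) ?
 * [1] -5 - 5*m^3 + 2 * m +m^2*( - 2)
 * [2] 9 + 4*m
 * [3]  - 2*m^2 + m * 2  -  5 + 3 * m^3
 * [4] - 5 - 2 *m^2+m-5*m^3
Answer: 1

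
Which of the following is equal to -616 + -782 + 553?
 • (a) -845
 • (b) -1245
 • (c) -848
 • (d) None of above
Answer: a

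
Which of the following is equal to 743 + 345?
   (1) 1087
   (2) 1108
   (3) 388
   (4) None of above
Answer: 4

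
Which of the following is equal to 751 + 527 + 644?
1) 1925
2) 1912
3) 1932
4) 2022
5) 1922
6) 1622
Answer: 5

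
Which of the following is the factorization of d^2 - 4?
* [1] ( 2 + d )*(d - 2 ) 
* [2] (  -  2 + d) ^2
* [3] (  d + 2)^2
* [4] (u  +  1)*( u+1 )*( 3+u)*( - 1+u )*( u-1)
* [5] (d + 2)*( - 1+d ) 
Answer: 1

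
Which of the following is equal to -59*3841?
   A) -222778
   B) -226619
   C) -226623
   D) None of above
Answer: B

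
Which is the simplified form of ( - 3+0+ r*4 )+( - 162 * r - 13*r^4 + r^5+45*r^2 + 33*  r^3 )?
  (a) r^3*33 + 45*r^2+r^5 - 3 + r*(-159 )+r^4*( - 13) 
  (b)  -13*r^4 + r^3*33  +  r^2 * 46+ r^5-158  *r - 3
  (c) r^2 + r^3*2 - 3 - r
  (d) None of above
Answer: d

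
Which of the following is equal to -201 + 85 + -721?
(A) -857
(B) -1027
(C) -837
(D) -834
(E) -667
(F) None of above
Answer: C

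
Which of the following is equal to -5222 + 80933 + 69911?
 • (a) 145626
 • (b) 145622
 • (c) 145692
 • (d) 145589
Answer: b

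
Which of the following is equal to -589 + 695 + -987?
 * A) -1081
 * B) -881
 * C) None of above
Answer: B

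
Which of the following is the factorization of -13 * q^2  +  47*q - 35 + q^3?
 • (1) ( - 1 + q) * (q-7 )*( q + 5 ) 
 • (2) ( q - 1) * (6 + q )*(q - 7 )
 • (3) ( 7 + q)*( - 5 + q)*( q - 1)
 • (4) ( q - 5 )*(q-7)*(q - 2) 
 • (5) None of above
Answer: 5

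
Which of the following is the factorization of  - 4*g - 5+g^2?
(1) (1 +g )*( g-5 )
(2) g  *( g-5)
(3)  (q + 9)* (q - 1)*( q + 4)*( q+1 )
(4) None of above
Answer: 1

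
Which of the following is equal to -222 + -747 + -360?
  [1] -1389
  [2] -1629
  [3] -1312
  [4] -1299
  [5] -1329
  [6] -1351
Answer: 5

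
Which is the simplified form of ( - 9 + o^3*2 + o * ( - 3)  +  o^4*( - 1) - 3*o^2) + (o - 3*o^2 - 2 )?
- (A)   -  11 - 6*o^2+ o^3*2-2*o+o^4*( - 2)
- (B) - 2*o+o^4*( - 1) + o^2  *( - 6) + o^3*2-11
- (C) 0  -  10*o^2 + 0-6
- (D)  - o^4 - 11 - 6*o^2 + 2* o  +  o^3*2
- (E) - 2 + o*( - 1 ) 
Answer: B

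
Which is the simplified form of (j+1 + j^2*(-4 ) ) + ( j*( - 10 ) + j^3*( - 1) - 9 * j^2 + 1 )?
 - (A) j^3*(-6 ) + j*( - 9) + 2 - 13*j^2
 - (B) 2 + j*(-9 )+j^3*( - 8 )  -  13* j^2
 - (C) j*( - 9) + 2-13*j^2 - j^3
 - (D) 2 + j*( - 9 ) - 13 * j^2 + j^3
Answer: C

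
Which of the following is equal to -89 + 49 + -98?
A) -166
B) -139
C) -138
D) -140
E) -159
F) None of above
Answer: C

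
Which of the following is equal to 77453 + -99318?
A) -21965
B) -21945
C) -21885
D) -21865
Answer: D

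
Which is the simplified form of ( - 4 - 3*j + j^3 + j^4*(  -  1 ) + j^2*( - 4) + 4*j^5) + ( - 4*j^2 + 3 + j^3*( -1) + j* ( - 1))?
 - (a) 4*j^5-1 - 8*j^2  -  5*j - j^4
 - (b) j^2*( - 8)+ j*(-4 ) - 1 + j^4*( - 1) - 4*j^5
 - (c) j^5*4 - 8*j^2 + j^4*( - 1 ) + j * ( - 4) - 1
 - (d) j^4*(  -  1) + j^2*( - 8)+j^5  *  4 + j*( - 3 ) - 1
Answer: c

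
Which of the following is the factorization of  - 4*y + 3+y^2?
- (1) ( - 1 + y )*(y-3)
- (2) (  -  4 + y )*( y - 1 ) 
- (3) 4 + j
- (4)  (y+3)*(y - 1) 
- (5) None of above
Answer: 1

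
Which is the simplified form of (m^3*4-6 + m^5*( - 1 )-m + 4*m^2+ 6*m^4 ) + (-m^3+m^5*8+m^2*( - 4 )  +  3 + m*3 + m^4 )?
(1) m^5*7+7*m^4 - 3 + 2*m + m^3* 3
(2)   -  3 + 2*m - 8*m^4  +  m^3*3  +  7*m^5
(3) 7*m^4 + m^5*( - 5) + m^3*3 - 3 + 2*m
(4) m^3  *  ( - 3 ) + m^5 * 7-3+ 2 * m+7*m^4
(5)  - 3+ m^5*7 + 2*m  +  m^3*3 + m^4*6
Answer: 1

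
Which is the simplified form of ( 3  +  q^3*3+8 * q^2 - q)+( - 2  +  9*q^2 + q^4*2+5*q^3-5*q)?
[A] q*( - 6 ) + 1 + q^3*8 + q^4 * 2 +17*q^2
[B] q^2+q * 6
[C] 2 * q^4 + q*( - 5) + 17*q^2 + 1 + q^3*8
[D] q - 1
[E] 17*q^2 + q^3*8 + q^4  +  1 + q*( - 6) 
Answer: A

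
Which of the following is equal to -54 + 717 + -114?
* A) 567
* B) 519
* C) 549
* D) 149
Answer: C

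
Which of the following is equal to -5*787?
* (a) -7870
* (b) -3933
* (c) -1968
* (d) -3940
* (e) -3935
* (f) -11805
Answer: e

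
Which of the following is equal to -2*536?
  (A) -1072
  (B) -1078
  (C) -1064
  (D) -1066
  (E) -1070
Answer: A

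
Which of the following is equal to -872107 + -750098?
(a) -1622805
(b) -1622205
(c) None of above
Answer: b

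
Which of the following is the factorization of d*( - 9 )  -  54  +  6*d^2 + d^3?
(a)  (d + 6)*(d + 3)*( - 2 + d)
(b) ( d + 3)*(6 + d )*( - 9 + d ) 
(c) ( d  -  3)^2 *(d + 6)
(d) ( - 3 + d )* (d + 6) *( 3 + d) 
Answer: d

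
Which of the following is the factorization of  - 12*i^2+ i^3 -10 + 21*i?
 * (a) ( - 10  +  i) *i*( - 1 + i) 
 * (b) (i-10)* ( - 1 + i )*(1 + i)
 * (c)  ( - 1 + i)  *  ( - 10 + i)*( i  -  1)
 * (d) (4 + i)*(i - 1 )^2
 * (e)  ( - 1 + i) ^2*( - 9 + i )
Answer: c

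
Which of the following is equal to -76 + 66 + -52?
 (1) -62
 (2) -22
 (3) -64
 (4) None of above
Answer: 1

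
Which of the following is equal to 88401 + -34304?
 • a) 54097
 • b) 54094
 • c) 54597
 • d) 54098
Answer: a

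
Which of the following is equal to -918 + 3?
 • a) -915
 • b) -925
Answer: a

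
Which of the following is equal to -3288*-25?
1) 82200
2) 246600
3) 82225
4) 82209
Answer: 1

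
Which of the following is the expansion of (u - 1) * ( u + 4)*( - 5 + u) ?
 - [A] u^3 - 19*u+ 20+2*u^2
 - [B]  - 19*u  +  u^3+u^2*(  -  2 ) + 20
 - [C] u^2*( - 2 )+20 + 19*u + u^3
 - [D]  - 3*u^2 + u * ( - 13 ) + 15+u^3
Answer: B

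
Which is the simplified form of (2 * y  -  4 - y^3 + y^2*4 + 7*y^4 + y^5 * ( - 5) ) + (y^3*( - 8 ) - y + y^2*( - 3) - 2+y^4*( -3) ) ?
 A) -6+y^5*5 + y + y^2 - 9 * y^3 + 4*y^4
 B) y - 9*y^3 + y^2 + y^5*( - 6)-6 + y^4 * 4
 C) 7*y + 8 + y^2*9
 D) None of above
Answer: D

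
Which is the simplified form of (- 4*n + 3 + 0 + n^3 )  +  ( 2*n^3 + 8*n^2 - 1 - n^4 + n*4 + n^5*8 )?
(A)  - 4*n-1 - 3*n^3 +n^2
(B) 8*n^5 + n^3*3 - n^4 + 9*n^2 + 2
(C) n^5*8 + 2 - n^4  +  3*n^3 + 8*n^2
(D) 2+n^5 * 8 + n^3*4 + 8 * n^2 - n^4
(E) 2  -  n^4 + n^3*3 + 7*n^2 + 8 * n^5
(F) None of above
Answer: C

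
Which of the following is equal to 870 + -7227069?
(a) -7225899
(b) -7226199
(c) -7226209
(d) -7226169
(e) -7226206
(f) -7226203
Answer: b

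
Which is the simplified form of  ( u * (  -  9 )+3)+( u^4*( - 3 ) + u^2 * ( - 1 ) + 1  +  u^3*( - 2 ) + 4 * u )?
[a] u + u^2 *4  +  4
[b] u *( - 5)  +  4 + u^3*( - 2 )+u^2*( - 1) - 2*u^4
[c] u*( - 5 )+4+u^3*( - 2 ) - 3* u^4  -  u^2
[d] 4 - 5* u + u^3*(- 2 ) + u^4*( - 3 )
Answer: c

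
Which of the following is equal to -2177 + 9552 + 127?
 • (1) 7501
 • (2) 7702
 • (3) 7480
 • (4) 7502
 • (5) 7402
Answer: 4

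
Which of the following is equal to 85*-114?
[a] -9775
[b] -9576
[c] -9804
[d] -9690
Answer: d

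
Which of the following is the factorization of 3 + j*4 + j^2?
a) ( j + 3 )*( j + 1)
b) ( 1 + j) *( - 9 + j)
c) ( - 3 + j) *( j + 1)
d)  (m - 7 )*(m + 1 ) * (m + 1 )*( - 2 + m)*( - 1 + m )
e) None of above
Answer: a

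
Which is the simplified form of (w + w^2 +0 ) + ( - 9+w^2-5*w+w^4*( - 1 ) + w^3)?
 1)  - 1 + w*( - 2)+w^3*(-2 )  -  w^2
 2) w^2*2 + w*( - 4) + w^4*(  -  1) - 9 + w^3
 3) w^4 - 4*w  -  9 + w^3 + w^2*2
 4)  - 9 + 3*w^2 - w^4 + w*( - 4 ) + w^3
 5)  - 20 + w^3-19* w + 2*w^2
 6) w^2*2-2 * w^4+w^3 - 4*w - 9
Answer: 2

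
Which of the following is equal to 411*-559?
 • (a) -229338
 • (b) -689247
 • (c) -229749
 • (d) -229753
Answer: c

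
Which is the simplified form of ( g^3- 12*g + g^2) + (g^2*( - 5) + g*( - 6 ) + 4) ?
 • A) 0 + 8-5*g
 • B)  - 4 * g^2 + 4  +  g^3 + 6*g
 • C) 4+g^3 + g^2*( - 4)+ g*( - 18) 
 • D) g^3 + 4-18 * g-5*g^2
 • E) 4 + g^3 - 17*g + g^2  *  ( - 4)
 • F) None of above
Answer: C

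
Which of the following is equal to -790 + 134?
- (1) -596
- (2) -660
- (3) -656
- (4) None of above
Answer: 3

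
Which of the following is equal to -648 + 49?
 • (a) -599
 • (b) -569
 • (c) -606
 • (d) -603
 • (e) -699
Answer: a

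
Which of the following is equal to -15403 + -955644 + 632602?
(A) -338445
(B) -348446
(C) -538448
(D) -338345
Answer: A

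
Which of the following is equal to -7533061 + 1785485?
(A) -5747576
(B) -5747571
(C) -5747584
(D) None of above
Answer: A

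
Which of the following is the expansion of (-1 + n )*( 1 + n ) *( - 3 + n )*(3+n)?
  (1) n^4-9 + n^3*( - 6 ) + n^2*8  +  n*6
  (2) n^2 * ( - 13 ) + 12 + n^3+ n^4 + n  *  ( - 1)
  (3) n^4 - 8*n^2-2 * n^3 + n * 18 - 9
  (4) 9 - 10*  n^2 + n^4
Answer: 4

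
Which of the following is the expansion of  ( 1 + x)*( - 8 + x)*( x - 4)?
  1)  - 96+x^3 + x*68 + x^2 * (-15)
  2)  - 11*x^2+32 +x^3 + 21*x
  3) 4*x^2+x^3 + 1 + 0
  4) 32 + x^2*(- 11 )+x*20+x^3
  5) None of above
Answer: 4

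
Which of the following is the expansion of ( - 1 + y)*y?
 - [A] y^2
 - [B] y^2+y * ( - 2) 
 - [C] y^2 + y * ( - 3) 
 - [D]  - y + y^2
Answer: D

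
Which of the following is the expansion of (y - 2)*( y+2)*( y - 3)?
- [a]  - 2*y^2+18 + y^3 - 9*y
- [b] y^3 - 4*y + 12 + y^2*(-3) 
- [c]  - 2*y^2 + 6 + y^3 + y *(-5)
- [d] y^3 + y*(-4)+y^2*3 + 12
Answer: b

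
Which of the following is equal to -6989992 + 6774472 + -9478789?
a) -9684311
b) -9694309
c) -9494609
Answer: b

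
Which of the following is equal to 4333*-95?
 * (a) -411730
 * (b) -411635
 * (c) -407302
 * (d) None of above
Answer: b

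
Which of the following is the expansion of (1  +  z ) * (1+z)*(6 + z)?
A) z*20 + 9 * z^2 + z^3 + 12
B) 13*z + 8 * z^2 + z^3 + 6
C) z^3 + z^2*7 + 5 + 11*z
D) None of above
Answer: B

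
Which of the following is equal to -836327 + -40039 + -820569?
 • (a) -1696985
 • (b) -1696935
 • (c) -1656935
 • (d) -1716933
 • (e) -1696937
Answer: b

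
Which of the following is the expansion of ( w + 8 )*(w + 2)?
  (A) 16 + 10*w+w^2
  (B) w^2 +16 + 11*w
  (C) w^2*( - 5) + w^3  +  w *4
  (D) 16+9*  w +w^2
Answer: A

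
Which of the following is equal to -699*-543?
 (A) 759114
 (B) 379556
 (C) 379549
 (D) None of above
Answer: D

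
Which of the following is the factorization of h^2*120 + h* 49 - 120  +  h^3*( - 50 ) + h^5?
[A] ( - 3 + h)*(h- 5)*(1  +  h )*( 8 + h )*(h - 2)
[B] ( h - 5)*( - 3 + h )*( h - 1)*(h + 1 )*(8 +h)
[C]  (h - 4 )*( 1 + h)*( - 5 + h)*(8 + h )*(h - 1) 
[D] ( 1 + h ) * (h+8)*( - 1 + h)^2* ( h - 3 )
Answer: B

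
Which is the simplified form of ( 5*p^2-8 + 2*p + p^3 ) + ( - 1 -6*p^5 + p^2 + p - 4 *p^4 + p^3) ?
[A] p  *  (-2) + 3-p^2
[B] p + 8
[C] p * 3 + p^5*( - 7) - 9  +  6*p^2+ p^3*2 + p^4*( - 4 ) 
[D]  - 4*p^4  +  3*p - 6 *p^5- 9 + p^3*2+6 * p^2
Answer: D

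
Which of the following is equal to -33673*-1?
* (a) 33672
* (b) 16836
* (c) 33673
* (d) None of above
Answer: c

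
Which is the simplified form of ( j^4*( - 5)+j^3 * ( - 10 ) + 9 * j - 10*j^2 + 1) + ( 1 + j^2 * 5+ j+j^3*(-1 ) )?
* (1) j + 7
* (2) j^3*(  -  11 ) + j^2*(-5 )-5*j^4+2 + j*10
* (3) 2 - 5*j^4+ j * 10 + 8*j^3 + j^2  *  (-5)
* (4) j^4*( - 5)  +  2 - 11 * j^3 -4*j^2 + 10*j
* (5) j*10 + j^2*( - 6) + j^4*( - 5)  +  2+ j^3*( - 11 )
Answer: 2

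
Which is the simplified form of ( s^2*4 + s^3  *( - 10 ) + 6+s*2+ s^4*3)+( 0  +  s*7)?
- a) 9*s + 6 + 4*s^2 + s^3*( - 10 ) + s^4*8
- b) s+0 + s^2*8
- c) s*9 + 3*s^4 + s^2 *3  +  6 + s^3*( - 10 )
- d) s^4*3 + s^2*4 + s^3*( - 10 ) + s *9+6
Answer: d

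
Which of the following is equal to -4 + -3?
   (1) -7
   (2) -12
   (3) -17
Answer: 1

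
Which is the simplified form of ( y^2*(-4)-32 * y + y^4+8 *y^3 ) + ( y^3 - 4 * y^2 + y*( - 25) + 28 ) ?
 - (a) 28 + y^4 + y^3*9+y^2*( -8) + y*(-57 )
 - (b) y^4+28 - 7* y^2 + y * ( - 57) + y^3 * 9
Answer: a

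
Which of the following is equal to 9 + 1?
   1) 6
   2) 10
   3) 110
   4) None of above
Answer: 2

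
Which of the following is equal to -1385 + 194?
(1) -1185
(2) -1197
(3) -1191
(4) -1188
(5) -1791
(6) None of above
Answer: 3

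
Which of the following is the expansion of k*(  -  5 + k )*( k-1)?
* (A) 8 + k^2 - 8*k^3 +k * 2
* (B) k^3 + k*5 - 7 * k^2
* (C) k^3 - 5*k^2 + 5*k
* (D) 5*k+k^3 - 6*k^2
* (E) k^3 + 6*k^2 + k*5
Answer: D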